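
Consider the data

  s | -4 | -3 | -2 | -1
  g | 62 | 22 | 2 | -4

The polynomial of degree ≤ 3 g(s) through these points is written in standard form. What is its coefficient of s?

4

Build the Lagrange basis polynomials:
L_0(s) = (s + 3)(s + 2)(s + 1) / [-6] = -(1/6)s^3 - s^2 - (11/6)s - 1
L_1(s) = (s + 4)(s + 2)(s + 1) / [2] = (1/2)s^3 + (7/2)s^2 + 7s + 4
L_2(s) = (s + 4)(s + 3)(s + 1) / [-2] = -(1/2)s^3 - 4s^2 - (19/2)s - 6
L_3(s) = (s + 4)(s + 3)(s + 2) / [6] = (1/6)s^3 + (3/2)s^2 + (13/3)s + 4
g(s) = 62·L_0 + 22·L_1 + 2·L_2 + (-4)·L_3
Only the coefficient of s is needed; take it from each L_i and combine:
62·(-11/6) + 22·(7) + 2·(-19/2) + (-4)·(13/3) = 4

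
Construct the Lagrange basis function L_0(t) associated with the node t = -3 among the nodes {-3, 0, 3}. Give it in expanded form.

L_0(t) = (1/18)t^2 - (1/6)t

L_0(t) = t(t - 3) / [(-3)·(-6)]
       = (t^2 - 3t) / (18)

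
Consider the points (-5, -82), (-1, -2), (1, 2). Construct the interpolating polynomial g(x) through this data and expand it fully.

g(x) = -3x^2 + 2x + 3

Build the Lagrange basis polynomials:
L_0(x) = (x + 1)(x - 1) / [24] = (1/24)x^2 - 1/24
L_1(x) = (x + 5)(x - 1) / [-8] = -(1/8)x^2 - (1/2)x + 5/8
L_2(x) = (x + 5)(x + 1) / [12] = (1/12)x^2 + (1/2)x + 5/12
g(x) = (-82)·L_0 + (-2)·L_1 + 2·L_2
  (-82)·L_0(x) = -(41/12)x^2 + 41/12
  (-2)·L_1(x) = (1/4)x^2 + x - 5/4
  2·L_2(x) = (1/6)x^2 + x + 5/6
Adding term by term: -3x^2 + 2x + 3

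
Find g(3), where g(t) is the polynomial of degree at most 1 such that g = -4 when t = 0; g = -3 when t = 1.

-1

L_0(3) = (2)/[(-1)] = -2
L_1(3) = (3)/[(1)] = 3
Sum: (-4)·(-2) + (-3)·(3) = -1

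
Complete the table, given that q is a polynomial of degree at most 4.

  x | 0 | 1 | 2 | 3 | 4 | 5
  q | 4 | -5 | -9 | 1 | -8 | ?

-111

The 5 known values determine q uniquely (degree ≤ 4).
L_0(5) = (4)·(3)·(2)·(1)/[(-1)·(-2)·(-3)·(-4)] = 1
L_1(5) = (5)·(3)·(2)·(1)/[(1)·(-1)·(-2)·(-3)] = -5
L_2(5) = (5)·(4)·(2)·(1)/[(2)·(1)·(-1)·(-2)] = 10
L_3(5) = (5)·(4)·(3)·(1)/[(3)·(2)·(1)·(-1)] = -10
L_4(5) = (5)·(4)·(3)·(2)/[(4)·(3)·(2)·(1)] = 5
Sum: 4·(1) + (-5)·(-5) + (-9)·(10) + 1·(-10) + (-8)·(5) = -111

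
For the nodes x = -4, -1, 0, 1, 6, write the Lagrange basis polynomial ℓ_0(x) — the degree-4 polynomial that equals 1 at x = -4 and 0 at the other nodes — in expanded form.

ℓ_0(x) = (1/600)x^4 - (1/100)x^3 - (1/600)x^2 + (1/100)x

ℓ_0(x) = (x + 1)x(x - 1)(x - 6) / [(-3)·(-4)·(-5)·(-10)]
       = (x^4 - 6x^3 - x^2 + 6x) / (600)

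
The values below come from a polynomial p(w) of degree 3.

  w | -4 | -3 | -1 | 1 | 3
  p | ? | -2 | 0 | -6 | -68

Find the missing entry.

9

The 4 known values determine p uniquely (degree ≤ 3).
L_0(-4) = (-3)·(-5)·(-7)/[(-2)·(-4)·(-6)] = 35/16
L_1(-4) = (-1)·(-5)·(-7)/[(2)·(-2)·(-4)] = -35/16
L_2(-4) = (-1)·(-3)·(-7)/[(4)·(2)·(-2)] = 21/16
L_3(-4) = (-1)·(-3)·(-5)/[(6)·(4)·(2)] = -5/16
Sum: (-2)·(35/16) + 0 + (-6)·(21/16) + (-68)·(-5/16) = 9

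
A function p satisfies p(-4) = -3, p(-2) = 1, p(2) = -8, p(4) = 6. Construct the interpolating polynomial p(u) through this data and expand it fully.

Newton's divided differences:
p[-4,-2] = (1 - (-3)) / (-2 - (-4)) = 2
p[-2,2] = (-8 - 1) / (2 - (-2)) = -9/4
p[2,4] = (6 - (-8)) / (4 - 2) = 7
p[-4,-2,2] = (-9/4 - 2) / (2 - (-4)) = -17/24
p[-2,2,4] = (7 - (-9/4)) / (4 - (-2)) = 37/24
p[-4,-2,2,4] = (37/24 - (-17/24)) / (4 - (-4)) = 9/32
p(u) = -3 + 2·(u + 4) + (-17/24)·(u + 4)(u + 2) + (9/32)·(u + 4)(u + 2)(u - 2)
Expanding: p(u) = (9/32)u^3 + (5/12)u^2 - (27/8)u - 31/6

p(u) = (9/32)u^3 + (5/12)u^2 - (27/8)u - 31/6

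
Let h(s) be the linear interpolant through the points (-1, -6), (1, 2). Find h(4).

L_0(4) = (3)/[(-2)] = -3/2
L_1(4) = (5)/[(2)] = 5/2
Sum: (-6)·(-3/2) + 2·(5/2) = 14

14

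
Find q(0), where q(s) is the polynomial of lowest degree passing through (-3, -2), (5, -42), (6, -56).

-2

Using Newton's divided-difference form:
q[-3,5] = (-42 - (-2)) / (5 - (-3)) = -5
q[5,6] = (-56 - (-42)) / (6 - 5) = -14
q[-3,5,6] = (-14 - (-5)) / (6 - (-3)) = -1
q(0) = -2 + (-5)·(3) + (-1)·(3)·(-5) = -2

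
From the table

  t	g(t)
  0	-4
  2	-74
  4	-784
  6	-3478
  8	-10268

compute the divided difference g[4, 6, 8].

-512

g[4,6] = (-3478 - (-784)) / (6 - 4) = -1347
g[6,8] = (-10268 - (-3478)) / (8 - 6) = -3395
g[4,6,8] = (-3395 - (-1347)) / (8 - 4) = -512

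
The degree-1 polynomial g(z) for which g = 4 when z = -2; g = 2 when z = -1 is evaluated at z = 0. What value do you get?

0

Evaluate each Lagrange basis at z = 0:
L_0(0) = (1)/[(-1)] = -1
L_1(0) = (2)/[(1)] = 2
Sum: 4·(-1) + 2·(2) = 0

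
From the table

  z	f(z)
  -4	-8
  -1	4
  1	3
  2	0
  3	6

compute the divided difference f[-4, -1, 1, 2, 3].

17/90

f[-4,-1] = (4 - (-8)) / (-1 - (-4)) = 4
f[-1,1] = (3 - 4) / (1 - (-1)) = -1/2
f[1,2] = (0 - 3) / (2 - 1) = -3
f[2,3] = (6 - 0) / (3 - 2) = 6
f[-4,-1,1] = (-1/2 - 4) / (1 - (-4)) = -9/10
f[-1,1,2] = (-3 - (-1/2)) / (2 - (-1)) = -5/6
f[1,2,3] = (6 - (-3)) / (3 - 1) = 9/2
f[-4,-1,1,2] = (-5/6 - (-9/10)) / (2 - (-4)) = 1/90
f[-1,1,2,3] = (9/2 - (-5/6)) / (3 - (-1)) = 4/3
f[-4,-1,1,2,3] = (4/3 - 1/90) / (3 - (-4)) = 17/90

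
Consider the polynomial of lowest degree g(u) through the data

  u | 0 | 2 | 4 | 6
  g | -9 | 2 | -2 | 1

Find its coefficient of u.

L_0(u) = (u - 2)(u - 4)(u - 6) / [-48] = -(1/48)u^3 + (1/4)u^2 - (11/12)u + 1
L_1(u) = u(u - 4)(u - 6) / [16] = (1/16)u^3 - (5/8)u^2 + (3/2)u
L_2(u) = u(u - 2)(u - 6) / [-16] = -(1/16)u^3 + (1/2)u^2 - (3/4)u
L_3(u) = u(u - 2)(u - 4) / [48] = (1/48)u^3 - (1/8)u^2 + (1/6)u
g(u) = (-9)·L_0 + 2·L_1 + (-2)·L_2 + 1·L_3
Only the coefficient of u is needed; take it from each L_i and combine:
(-9)·(-11/12) + 2·(3/2) + (-2)·(-3/4) + 1·(1/6) = 155/12

155/12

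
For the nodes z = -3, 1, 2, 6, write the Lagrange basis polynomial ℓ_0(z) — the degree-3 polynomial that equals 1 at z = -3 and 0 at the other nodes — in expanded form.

ℓ_0(z) = (z - 1)(z - 2)(z - 6) / [(-4)·(-5)·(-9)]
       = (z^3 - 9z^2 + 20z - 12) / (-180)

ℓ_0(z) = -(1/180)z^3 + (1/20)z^2 - (1/9)z + 1/15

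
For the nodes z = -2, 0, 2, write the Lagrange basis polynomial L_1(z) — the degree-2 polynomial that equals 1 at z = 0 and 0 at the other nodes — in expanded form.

L_1(z) = -(1/4)z^2 + 1

L_1(z) = (z + 2)(z - 2) / [(2)·(-2)]
       = (z^2 - 4) / (-4)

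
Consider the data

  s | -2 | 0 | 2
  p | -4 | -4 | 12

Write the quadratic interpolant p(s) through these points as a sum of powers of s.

p(s) = 2s^2 + 4s - 4

Newton's divided differences:
p[-2,0] = (-4 - (-4)) / (0 - (-2)) = 0
p[0,2] = (12 - (-4)) / (2 - 0) = 8
p[-2,0,2] = (8 - 0) / (2 - (-2)) = 2
p(s) = -4 + 2·(s + 2)s
Expanding: p(s) = 2s^2 + 4s - 4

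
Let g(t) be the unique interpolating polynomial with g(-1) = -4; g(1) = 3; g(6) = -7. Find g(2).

29/7

Evaluate each Lagrange basis at t = 2:
L_0(2) = (1)·(-4)/[(-2)·(-7)] = -2/7
L_1(2) = (3)·(-4)/[(2)·(-5)] = 6/5
L_2(2) = (3)·(1)/[(7)·(5)] = 3/35
Sum: (-4)·(-2/7) + 3·(6/5) + (-7)·(3/35) = 29/7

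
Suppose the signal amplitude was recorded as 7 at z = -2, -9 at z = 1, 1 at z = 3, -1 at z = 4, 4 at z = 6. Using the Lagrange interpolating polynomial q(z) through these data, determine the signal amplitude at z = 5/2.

479/1280

Evaluate each Lagrange basis at z = 5/2:
L_0(5/2) = (3/2)·(-1/2)·(-3/2)·(-7/2)/[(-3)·(-5)·(-6)·(-8)] = -7/1280
L_1(5/2) = (9/2)·(-1/2)·(-3/2)·(-7/2)/[(3)·(-2)·(-3)·(-5)] = 21/160
L_2(5/2) = (9/2)·(3/2)·(-3/2)·(-7/2)/[(5)·(2)·(-1)·(-3)] = 189/160
L_3(5/2) = (9/2)·(3/2)·(-1/2)·(-7/2)/[(6)·(3)·(1)·(-2)] = -21/64
L_4(5/2) = (9/2)·(3/2)·(-1/2)·(-3/2)/[(8)·(5)·(3)·(2)] = 27/1280
Sum: 7·(-7/1280) + (-9)·(21/160) + 1·(189/160) + (-1)·(-21/64) + 4·(27/1280) = 479/1280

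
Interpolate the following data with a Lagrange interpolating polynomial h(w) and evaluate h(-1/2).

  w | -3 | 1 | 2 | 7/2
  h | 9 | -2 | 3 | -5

Evaluate each Lagrange basis at w = -1/2:
L_0(-1/2) = (-3/2)·(-5/2)·(-4)/[(-4)·(-5)·(-13/2)] = 3/26
L_1(-1/2) = (5/2)·(-5/2)·(-4)/[(4)·(-1)·(-5/2)] = 5/2
L_2(-1/2) = (5/2)·(-3/2)·(-4)/[(5)·(1)·(-3/2)] = -2
L_3(-1/2) = (5/2)·(-3/2)·(-5/2)/[(13/2)·(5/2)·(3/2)] = 5/13
Sum: 9·(3/26) + (-2)·(5/2) + 3·(-2) + (-5)·(5/13) = -309/26

-309/26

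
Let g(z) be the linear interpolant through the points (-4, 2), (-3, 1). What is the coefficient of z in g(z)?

-1

The leading coefficient equals the top divided difference g[-4,-3].
g[-4,-3] = (1 - 2) / (-3 - (-4)) = -1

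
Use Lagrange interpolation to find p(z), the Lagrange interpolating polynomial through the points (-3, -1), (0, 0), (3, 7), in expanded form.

p(z) = (1/3)z^2 + (4/3)z

Build the Lagrange basis polynomials:
L_0(z) = z(z - 3) / [18] = (1/18)z^2 - (1/6)z
L_1(z) = (z + 3)(z - 3) / [-9] = -(1/9)z^2 + 1
L_2(z) = (z + 3)z / [18] = (1/18)z^2 + (1/6)z
p(z) = (-1)·L_0 + 0·L_1 + 7·L_2
  (-1)·L_0(z) = -(1/18)z^2 + (1/6)z
  0·L_1(z) = 0
  7·L_2(z) = (7/18)z^2 + (7/6)z
Adding term by term: (1/3)z^2 + (4/3)z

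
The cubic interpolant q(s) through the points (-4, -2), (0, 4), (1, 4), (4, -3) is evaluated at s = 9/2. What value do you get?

Using Newton's divided-difference form:
q[-4,0] = (4 - (-2)) / (0 - (-4)) = 3/2
q[0,1] = (4 - 4) / (1 - 0) = 0
q[1,4] = (-3 - 4) / (4 - 1) = -7/3
q[-4,0,1] = (0 - 3/2) / (1 - (-4)) = -3/10
q[0,1,4] = (-7/3 - 0) / (4 - 0) = -7/12
q[-4,0,1,4] = (-7/12 - (-3/10)) / (4 - (-4)) = -17/480
q(9/2) = -2 + (3/2)·(17/2) + (-3/10)·(17/2)·(9/2) + (-17/480)·(17/2)·(9/2)·(7/2) = -6997/1280

-6997/1280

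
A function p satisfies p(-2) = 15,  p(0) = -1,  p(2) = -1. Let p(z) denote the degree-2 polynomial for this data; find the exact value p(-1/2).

3/2

Evaluate each Lagrange basis at z = -1/2:
L_0(-1/2) = (-1/2)·(-5/2)/[(-2)·(-4)] = 5/32
L_1(-1/2) = (3/2)·(-5/2)/[(2)·(-2)] = 15/16
L_2(-1/2) = (3/2)·(-1/2)/[(4)·(2)] = -3/32
Sum: 15·(5/32) + (-1)·(15/16) + (-1)·(-3/32) = 3/2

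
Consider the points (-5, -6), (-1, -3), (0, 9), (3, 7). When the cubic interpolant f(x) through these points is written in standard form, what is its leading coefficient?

The leading coefficient equals the top divided difference f[-5,-1,0,3].
f[-5,-1] = (-3 - (-6)) / (-1 - (-5)) = 3/4
f[-1,0] = (9 - (-3)) / (0 - (-1)) = 12
f[0,3] = (7 - 9) / (3 - 0) = -2/3
f[-5,-1,0] = (12 - 3/4) / (0 - (-5)) = 9/4
f[-1,0,3] = (-2/3 - 12) / (3 - (-1)) = -19/6
f[-5,-1,0,3] = (-19/6 - 9/4) / (3 - (-5)) = -65/96

-65/96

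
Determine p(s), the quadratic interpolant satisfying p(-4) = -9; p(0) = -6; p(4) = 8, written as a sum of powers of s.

Newton's divided differences:
p[-4,0] = (-6 - (-9)) / (0 - (-4)) = 3/4
p[0,4] = (8 - (-6)) / (4 - 0) = 7/2
p[-4,0,4] = (7/2 - 3/4) / (4 - (-4)) = 11/32
p(s) = -9 + (3/4)·(s + 4) + (11/32)·(s + 4)s
Expanding: p(s) = (11/32)s^2 + (17/8)s - 6

p(s) = (11/32)s^2 + (17/8)s - 6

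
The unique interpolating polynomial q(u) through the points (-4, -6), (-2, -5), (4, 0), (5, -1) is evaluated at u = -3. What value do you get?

Evaluate each Lagrange basis at u = -3:
L_0(-3) = (-1)·(-7)·(-8)/[(-2)·(-8)·(-9)] = 7/18
L_1(-3) = (1)·(-7)·(-8)/[(2)·(-6)·(-7)] = 2/3
L_2(-3) = (1)·(-1)·(-8)/[(8)·(6)·(-1)] = -1/6
L_3(-3) = (1)·(-1)·(-7)/[(9)·(7)·(1)] = 1/9
Sum: (-6)·(7/18) + (-5)·(2/3) + 0 + (-1)·(1/9) = -52/9

-52/9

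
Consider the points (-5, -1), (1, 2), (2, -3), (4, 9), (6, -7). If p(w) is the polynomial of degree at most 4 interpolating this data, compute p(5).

Using Newton's divided-difference form:
p[-5,1] = (2 - (-1)) / (1 - (-5)) = 1/2
p[1,2] = (-3 - 2) / (2 - 1) = -5
p[2,4] = (9 - (-3)) / (4 - 2) = 6
p[4,6] = (-7 - 9) / (6 - 4) = -8
p[-5,1,2] = (-5 - 1/2) / (2 - (-5)) = -11/14
p[1,2,4] = (6 - (-5)) / (4 - 1) = 11/3
p[2,4,6] = (-8 - 6) / (6 - 2) = -7/2
p[-5,1,2,4] = (11/3 - (-11/14)) / (4 - (-5)) = 187/378
p[1,2,4,6] = (-7/2 - 11/3) / (6 - 1) = -43/30
p[-5,1,2,4,6] = (-43/30 - 187/378) / (6 - (-5)) = -1822/10395
p(5) = -1 + (1/2)·(10) + (-11/14)·(10)·(4) + (187/378)·(10)·(4)·(3) + (-1822/10395)·(10)·(4)·(3)·(1) = 7556/693

7556/693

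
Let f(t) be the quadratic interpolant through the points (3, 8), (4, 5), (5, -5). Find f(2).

L_0(2) = (-2)·(-3)/[(-1)·(-2)] = 3
L_1(2) = (-1)·(-3)/[(1)·(-1)] = -3
L_2(2) = (-1)·(-2)/[(2)·(1)] = 1
Sum: 8·(3) + 5·(-3) + (-5)·(1) = 4

4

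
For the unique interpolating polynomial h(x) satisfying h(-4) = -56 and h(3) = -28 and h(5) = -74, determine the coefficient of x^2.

The leading coefficient equals the top divided difference h[-4,3,5].
h[-4,3] = (-28 - (-56)) / (3 - (-4)) = 4
h[3,5] = (-74 - (-28)) / (5 - 3) = -23
h[-4,3,5] = (-23 - 4) / (5 - (-4)) = -3

-3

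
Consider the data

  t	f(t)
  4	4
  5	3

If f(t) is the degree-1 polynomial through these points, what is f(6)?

Evaluate each Lagrange basis at t = 6:
L_0(6) = (1)/[(-1)] = -1
L_1(6) = (2)/[(1)] = 2
Sum: 4·(-1) + 3·(2) = 2

2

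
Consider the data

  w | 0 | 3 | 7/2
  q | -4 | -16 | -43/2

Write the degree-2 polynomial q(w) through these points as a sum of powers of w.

q(w) = -2w^2 + 2w - 4

Build the Lagrange basis polynomials:
L_0(w) = (w - 3)(w - 7/2) / [21/2] = (2/21)w^2 - (13/21)w + 1
L_1(w) = w(w - 7/2) / [-3/2] = -(2/3)w^2 + (7/3)w
L_2(w) = w(w - 3) / [7/4] = (4/7)w^2 - (12/7)w
q(w) = (-4)·L_0 + (-16)·L_1 + (-43/2)·L_2
  (-4)·L_0(w) = -(8/21)w^2 + (52/21)w - 4
  (-16)·L_1(w) = (32/3)w^2 - (112/3)w
  (-43/2)·L_2(w) = -(86/7)w^2 + (258/7)w
Adding term by term: -2w^2 + 2w - 4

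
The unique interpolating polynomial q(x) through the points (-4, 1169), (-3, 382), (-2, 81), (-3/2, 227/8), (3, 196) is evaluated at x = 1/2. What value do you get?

-17/8

Evaluate each Lagrange basis at x = 1/2:
L_0(1/2) = (7/2)·(5/2)·(2)·(-5/2)/[(-1)·(-2)·(-5/2)·(-7)] = -5/4
L_1(1/2) = (9/2)·(5/2)·(2)·(-5/2)/[(1)·(-1)·(-3/2)·(-6)] = 25/4
L_2(1/2) = (9/2)·(7/2)·(2)·(-5/2)/[(2)·(1)·(-1/2)·(-5)] = -63/4
L_3(1/2) = (9/2)·(7/2)·(5/2)·(-5/2)/[(5/2)·(3/2)·(1/2)·(-9/2)] = 35/3
L_4(1/2) = (9/2)·(7/2)·(5/2)·(2)/[(7)·(6)·(5)·(9/2)] = 1/12
Sum: 1169·(-5/4) + 382·(25/4) + 81·(-63/4) + 227/8·(35/3) + 196·(1/12) = -17/8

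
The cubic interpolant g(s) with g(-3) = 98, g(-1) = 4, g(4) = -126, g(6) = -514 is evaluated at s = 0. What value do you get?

Using Newton's divided-difference form:
g[-3,-1] = (4 - 98) / (-1 - (-3)) = -47
g[-1,4] = (-126 - 4) / (4 - (-1)) = -26
g[4,6] = (-514 - (-126)) / (6 - 4) = -194
g[-3,-1,4] = (-26 - (-47)) / (4 - (-3)) = 3
g[-1,4,6] = (-194 - (-26)) / (6 - (-1)) = -24
g[-3,-1,4,6] = (-24 - 3) / (6 - (-3)) = -3
g(0) = 98 + (-47)·(3) + 3·(3)·(1) + (-3)·(3)·(1)·(-4) = 2

2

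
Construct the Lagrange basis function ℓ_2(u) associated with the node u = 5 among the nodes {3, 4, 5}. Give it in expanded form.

ℓ_2(u) = (1/2)u^2 - (7/2)u + 6

ℓ_2(u) = (u - 3)(u - 4) / [(2)·(1)]
       = (u^2 - 7u + 12) / (2)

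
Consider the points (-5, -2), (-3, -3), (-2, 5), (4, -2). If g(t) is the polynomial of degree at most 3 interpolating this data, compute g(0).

L_0(0) = (3)·(2)·(-4)/[(-2)·(-3)·(-9)] = 4/9
L_1(0) = (5)·(2)·(-4)/[(2)·(-1)·(-7)] = -20/7
L_2(0) = (5)·(3)·(-4)/[(3)·(1)·(-6)] = 10/3
L_3(0) = (5)·(3)·(2)/[(9)·(7)·(6)] = 5/63
Sum: (-2)·(4/9) + (-3)·(-20/7) + 5·(10/3) + (-2)·(5/63) = 508/21

508/21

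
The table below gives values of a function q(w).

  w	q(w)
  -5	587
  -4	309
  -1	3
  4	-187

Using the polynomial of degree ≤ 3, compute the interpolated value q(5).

-393

Using Newton's divided-difference form:
q[-5,-4] = (309 - 587) / (-4 - (-5)) = -278
q[-4,-1] = (3 - 309) / (-1 - (-4)) = -102
q[-1,4] = (-187 - 3) / (4 - (-1)) = -38
q[-5,-4,-1] = (-102 - (-278)) / (-1 - (-5)) = 44
q[-4,-1,4] = (-38 - (-102)) / (4 - (-4)) = 8
q[-5,-4,-1,4] = (8 - 44) / (4 - (-5)) = -4
q(5) = 587 + (-278)·(10) + 44·(10)·(9) + (-4)·(10)·(9)·(6) = -393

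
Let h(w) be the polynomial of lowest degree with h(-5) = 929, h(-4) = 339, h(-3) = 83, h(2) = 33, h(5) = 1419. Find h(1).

Evaluate each Lagrange basis at w = 1:
L_0(1) = (5)·(4)·(-1)·(-4)/[(-1)·(-2)·(-7)·(-10)] = 4/7
L_1(1) = (6)·(4)·(-1)·(-4)/[(1)·(-1)·(-6)·(-9)] = -16/9
L_2(1) = (6)·(5)·(-1)·(-4)/[(2)·(1)·(-5)·(-8)] = 3/2
L_3(1) = (6)·(5)·(4)·(-4)/[(7)·(6)·(5)·(-3)] = 16/21
L_4(1) = (6)·(5)·(4)·(-1)/[(10)·(9)·(8)·(3)] = -1/18
Sum: 929·(4/7) + 339·(-16/9) + 83·(3/2) + 33·(16/21) + 1419·(-1/18) = -1

-1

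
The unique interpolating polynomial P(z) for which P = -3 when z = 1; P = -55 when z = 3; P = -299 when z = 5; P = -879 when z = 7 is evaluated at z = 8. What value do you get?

Using Newton's divided-difference form:
P[1,3] = (-55 - (-3)) / (3 - 1) = -26
P[3,5] = (-299 - (-55)) / (5 - 3) = -122
P[5,7] = (-879 - (-299)) / (7 - 5) = -290
P[1,3,5] = (-122 - (-26)) / (5 - 1) = -24
P[3,5,7] = (-290 - (-122)) / (7 - 3) = -42
P[1,3,5,7] = (-42 - (-24)) / (7 - 1) = -3
P(8) = -3 + (-26)·(7) + (-24)·(7)·(5) + (-3)·(7)·(5)·(3) = -1340

-1340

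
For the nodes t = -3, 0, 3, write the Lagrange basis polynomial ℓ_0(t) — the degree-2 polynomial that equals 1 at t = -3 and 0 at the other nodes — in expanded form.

ℓ_0(t) = t(t - 3) / [(-3)·(-6)]
       = (t^2 - 3t) / (18)

ℓ_0(t) = (1/18)t^2 - (1/6)t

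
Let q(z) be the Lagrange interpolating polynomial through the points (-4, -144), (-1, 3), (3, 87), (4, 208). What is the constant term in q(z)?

0

L_0(z) = (z + 1)(z - 3)(z - 4) / [-168] = -(1/168)z^3 + (1/28)z^2 - (5/168)z - 1/14
L_1(z) = (z + 4)(z - 3)(z - 4) / [60] = (1/60)z^3 - (1/20)z^2 - (4/15)z + 4/5
L_2(z) = (z + 4)(z + 1)(z - 4) / [-28] = -(1/28)z^3 - (1/28)z^2 + (4/7)z + 4/7
L_3(z) = (z + 4)(z + 1)(z - 3) / [40] = (1/40)z^3 + (1/20)z^2 - (11/40)z - 3/10
q(z) = (-144)·L_0 + 3·L_1 + 87·L_2 + 208·L_3
Only the constant term is needed; take it from each L_i and combine:
(-144)·(-1/14) + 3·(4/5) + 87·(4/7) + 208·(-3/10) = 0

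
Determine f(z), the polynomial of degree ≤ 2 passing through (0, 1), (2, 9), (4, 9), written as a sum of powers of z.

f(z) = -z^2 + 6z + 1

Build the Lagrange basis polynomials:
L_0(z) = (z - 2)(z - 4) / [8] = (1/8)z^2 - (3/4)z + 1
L_1(z) = z(z - 4) / [-4] = -(1/4)z^2 + z
L_2(z) = z(z - 2) / [8] = (1/8)z^2 - (1/4)z
f(z) = 1·L_0 + 9·L_1 + 9·L_2
  1·L_0(z) = (1/8)z^2 - (3/4)z + 1
  9·L_1(z) = -(9/4)z^2 + 9z
  9·L_2(z) = (9/8)z^2 - (9/4)z
Adding term by term: -z^2 + 6z + 1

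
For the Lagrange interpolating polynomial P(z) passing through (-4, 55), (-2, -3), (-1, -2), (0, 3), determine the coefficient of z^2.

L_0(z) = (z + 2)(z + 1)z / [-24] = -(1/24)z^3 - (1/8)z^2 - (1/12)z
L_1(z) = (z + 4)(z + 1)z / [4] = (1/4)z^3 + (5/4)z^2 + z
L_2(z) = (z + 4)(z + 2)z / [-3] = -(1/3)z^3 - 2z^2 - (8/3)z
L_3(z) = (z + 4)(z + 2)(z + 1) / [8] = (1/8)z^3 + (7/8)z^2 + (7/4)z + 1
P(z) = 55·L_0 + (-3)·L_1 + (-2)·L_2 + 3·L_3
Only the coefficient of z^2 is needed; take it from each L_i and combine:
55·(-1/8) + (-3)·(5/4) + (-2)·(-2) + 3·(7/8) = -4

-4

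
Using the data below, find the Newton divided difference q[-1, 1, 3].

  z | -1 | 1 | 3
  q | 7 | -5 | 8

25/8

q[-1,1] = (-5 - 7) / (1 - (-1)) = -6
q[1,3] = (8 - (-5)) / (3 - 1) = 13/2
q[-1,1,3] = (13/2 - (-6)) / (3 - (-1)) = 25/8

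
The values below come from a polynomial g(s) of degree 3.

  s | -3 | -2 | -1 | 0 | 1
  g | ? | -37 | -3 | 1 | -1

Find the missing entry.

-125

The 4 known values determine g uniquely (degree ≤ 3).
L_0(-3) = (-2)·(-3)·(-4)/[(-1)·(-2)·(-3)] = 4
L_1(-3) = (-1)·(-3)·(-4)/[(1)·(-1)·(-2)] = -6
L_2(-3) = (-1)·(-2)·(-4)/[(2)·(1)·(-1)] = 4
L_3(-3) = (-1)·(-2)·(-3)/[(3)·(2)·(1)] = -1
Sum: (-37)·(4) + (-3)·(-6) + 1·(4) + (-1)·(-1) = -125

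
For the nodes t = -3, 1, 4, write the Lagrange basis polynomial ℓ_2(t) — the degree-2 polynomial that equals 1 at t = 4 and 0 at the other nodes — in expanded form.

ℓ_2(t) = (1/21)t^2 + (2/21)t - 1/7

ℓ_2(t) = (t + 3)(t - 1) / [(7)·(3)]
       = (t^2 + 2t - 3) / (21)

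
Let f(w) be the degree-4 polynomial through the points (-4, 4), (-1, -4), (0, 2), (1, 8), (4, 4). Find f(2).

117/10

L_0(2) = (3)·(2)·(1)·(-2)/[(-3)·(-4)·(-5)·(-8)] = -1/40
L_1(2) = (6)·(2)·(1)·(-2)/[(3)·(-1)·(-2)·(-5)] = 4/5
L_2(2) = (6)·(3)·(1)·(-2)/[(4)·(1)·(-1)·(-4)] = -9/4
L_3(2) = (6)·(3)·(2)·(-2)/[(5)·(2)·(1)·(-3)] = 12/5
L_4(2) = (6)·(3)·(2)·(1)/[(8)·(5)·(4)·(3)] = 3/40
Sum: 4·(-1/40) + (-4)·(4/5) + 2·(-9/4) + 8·(12/5) + 4·(3/40) = 117/10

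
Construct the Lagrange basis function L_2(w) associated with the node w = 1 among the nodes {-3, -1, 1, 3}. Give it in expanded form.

L_2(w) = -(1/16)w^3 - (1/16)w^2 + (9/16)w + 9/16

L_2(w) = (w + 3)(w + 1)(w - 3) / [(4)·(2)·(-2)]
       = (w^3 + w^2 - 9w - 9) / (-16)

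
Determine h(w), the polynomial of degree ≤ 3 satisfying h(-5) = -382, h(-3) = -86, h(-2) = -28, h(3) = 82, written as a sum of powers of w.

Newton's divided differences:
h[-5,-3] = (-86 - (-382)) / (-3 - (-5)) = 148
h[-3,-2] = (-28 - (-86)) / (-2 - (-3)) = 58
h[-2,3] = (82 - (-28)) / (3 - (-2)) = 22
h[-5,-3,-2] = (58 - 148) / (-2 - (-5)) = -30
h[-3,-2,3] = (22 - 58) / (3 - (-3)) = -6
h[-5,-3,-2,3] = (-6 - (-30)) / (3 - (-5)) = 3
h(w) = -382 + 148·(w + 5) + (-30)·(w + 5)(w + 3) + 3·(w + 5)(w + 3)(w + 2)
Expanding: h(w) = 3w^3 + w - 2

h(w) = 3w^3 + w - 2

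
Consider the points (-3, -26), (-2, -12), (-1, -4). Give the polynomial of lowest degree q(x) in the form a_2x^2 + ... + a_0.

L_0(x) = (x + 2)(x + 1) / [2] = (1/2)x^2 + (3/2)x + 1
L_1(x) = (x + 3)(x + 1) / [-1] = -x^2 - 4x - 3
L_2(x) = (x + 3)(x + 2) / [2] = (1/2)x^2 + (5/2)x + 3
q(x) = (-26)·L_0 + (-12)·L_1 + (-4)·L_2
  (-26)·L_0(x) = -13x^2 - 39x - 26
  (-12)·L_1(x) = 12x^2 + 48x + 36
  (-4)·L_2(x) = -2x^2 - 10x - 12
Adding term by term: -3x^2 - x - 2

q(x) = -3x^2 - x - 2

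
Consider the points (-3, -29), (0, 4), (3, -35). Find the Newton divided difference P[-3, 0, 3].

P[-3,0] = (4 - (-29)) / (0 - (-3)) = 11
P[0,3] = (-35 - 4) / (3 - 0) = -13
P[-3,0,3] = (-13 - 11) / (3 - (-3)) = -4

-4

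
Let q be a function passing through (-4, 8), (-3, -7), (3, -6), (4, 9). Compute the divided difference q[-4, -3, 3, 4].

-1/168

q[-4,-3] = (-7 - 8) / (-3 - (-4)) = -15
q[-3,3] = (-6 - (-7)) / (3 - (-3)) = 1/6
q[3,4] = (9 - (-6)) / (4 - 3) = 15
q[-4,-3,3] = (1/6 - (-15)) / (3 - (-4)) = 13/6
q[-3,3,4] = (15 - 1/6) / (4 - (-3)) = 89/42
q[-4,-3,3,4] = (89/42 - 13/6) / (4 - (-4)) = -1/168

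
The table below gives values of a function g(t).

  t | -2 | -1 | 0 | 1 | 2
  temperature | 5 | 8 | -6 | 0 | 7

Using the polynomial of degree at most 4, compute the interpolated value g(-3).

Using Newton's divided-difference form:
g[-2,-1] = (8 - 5) / (-1 - (-2)) = 3
g[-1,0] = (-6 - 8) / (0 - (-1)) = -14
g[0,1] = (0 - (-6)) / (1 - 0) = 6
g[1,2] = (7 - 0) / (2 - 1) = 7
g[-2,-1,0] = (-14 - 3) / (0 - (-2)) = -17/2
g[-1,0,1] = (6 - (-14)) / (1 - (-1)) = 10
g[0,1,2] = (7 - 6) / (2 - 0) = 1/2
g[-2,-1,0,1] = (10 - (-17/2)) / (1 - (-2)) = 37/6
g[-1,0,1,2] = (1/2 - 10) / (2 - (-1)) = -19/6
g[-2,-1,0,1,2] = (-19/6 - 37/6) / (2 - (-2)) = -7/3
g(-3) = 5 + 3·(-1) + (-17/2)·(-1)·(-2) + (37/6)·(-1)·(-2)·(-3) + (-7/3)·(-1)·(-2)·(-3)·(-4) = -108

-108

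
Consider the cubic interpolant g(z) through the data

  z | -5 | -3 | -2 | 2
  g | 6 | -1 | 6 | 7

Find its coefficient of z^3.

-97/140

The leading coefficient equals the top divided difference g[-5,-3,-2,2].
g[-5,-3] = (-1 - 6) / (-3 - (-5)) = -7/2
g[-3,-2] = (6 - (-1)) / (-2 - (-3)) = 7
g[-2,2] = (7 - 6) / (2 - (-2)) = 1/4
g[-5,-3,-2] = (7 - (-7/2)) / (-2 - (-5)) = 7/2
g[-3,-2,2] = (1/4 - 7) / (2 - (-3)) = -27/20
g[-5,-3,-2,2] = (-27/20 - 7/2) / (2 - (-5)) = -97/140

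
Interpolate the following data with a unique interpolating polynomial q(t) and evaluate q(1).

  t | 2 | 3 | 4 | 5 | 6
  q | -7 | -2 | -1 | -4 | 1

-4

Evaluate each Lagrange basis at t = 1:
L_0(1) = (-2)·(-3)·(-4)·(-5)/[(-1)·(-2)·(-3)·(-4)] = 5
L_1(1) = (-1)·(-3)·(-4)·(-5)/[(1)·(-1)·(-2)·(-3)] = -10
L_2(1) = (-1)·(-2)·(-4)·(-5)/[(2)·(1)·(-1)·(-2)] = 10
L_3(1) = (-1)·(-2)·(-3)·(-5)/[(3)·(2)·(1)·(-1)] = -5
L_4(1) = (-1)·(-2)·(-3)·(-4)/[(4)·(3)·(2)·(1)] = 1
Sum: (-7)·(5) + (-2)·(-10) + (-1)·(10) + (-4)·(-5) + 1·(1) = -4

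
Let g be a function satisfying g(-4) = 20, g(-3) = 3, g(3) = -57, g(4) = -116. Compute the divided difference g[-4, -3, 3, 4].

-1

g[-4,-3] = (3 - 20) / (-3 - (-4)) = -17
g[-3,3] = (-57 - 3) / (3 - (-3)) = -10
g[3,4] = (-116 - (-57)) / (4 - 3) = -59
g[-4,-3,3] = (-10 - (-17)) / (3 - (-4)) = 1
g[-3,3,4] = (-59 - (-10)) / (4 - (-3)) = -7
g[-4,-3,3,4] = (-7 - 1) / (4 - (-4)) = -1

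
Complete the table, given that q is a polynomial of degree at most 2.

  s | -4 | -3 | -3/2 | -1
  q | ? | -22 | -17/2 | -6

The 3 known values determine q uniquely (degree ≤ 2).
L_0(-4) = (-5/2)·(-3)/[(-3/2)·(-2)] = 5/2
L_1(-4) = (-1)·(-3)/[(3/2)·(-1/2)] = -4
L_2(-4) = (-1)·(-5/2)/[(2)·(1/2)] = 5/2
Sum: (-22)·(5/2) + (-17/2)·(-4) + (-6)·(5/2) = -36

-36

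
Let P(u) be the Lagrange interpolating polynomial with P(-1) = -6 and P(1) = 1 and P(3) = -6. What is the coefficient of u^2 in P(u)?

The leading coefficient equals the top divided difference P[-1,1,3].
P[-1,1] = (1 - (-6)) / (1 - (-1)) = 7/2
P[1,3] = (-6 - 1) / (3 - 1) = -7/2
P[-1,1,3] = (-7/2 - 7/2) / (3 - (-1)) = -7/4

-7/4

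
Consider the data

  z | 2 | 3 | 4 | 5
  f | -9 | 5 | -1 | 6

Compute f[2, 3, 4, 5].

11/2

f[2,3] = (5 - (-9)) / (3 - 2) = 14
f[3,4] = (-1 - 5) / (4 - 3) = -6
f[4,5] = (6 - (-1)) / (5 - 4) = 7
f[2,3,4] = (-6 - 14) / (4 - 2) = -10
f[3,4,5] = (7 - (-6)) / (5 - 3) = 13/2
f[2,3,4,5] = (13/2 - (-10)) / (5 - 2) = 11/2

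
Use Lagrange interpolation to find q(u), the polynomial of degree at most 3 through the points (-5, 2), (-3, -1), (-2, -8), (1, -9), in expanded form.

Build the Lagrange basis polynomials:
L_0(u) = (u + 3)(u + 2)(u - 1) / [-36] = -(1/36)u^3 - (1/9)u^2 - (1/36)u + 1/6
L_1(u) = (u + 5)(u + 2)(u - 1) / [8] = (1/8)u^3 + (3/4)u^2 + (3/8)u - 5/4
L_2(u) = (u + 5)(u + 3)(u - 1) / [-9] = -(1/9)u^3 - (7/9)u^2 - (7/9)u + 5/3
L_3(u) = (u + 5)(u + 3)(u + 2) / [72] = (1/72)u^3 + (5/36)u^2 + (31/72)u + 5/12
q(u) = 2·L_0 + (-1)·L_1 + (-8)·L_2 + (-9)·L_3
  2·L_0(u) = -(1/18)u^3 - (2/9)u^2 - (1/18)u + 1/3
  (-1)·L_1(u) = -(1/8)u^3 - (3/4)u^2 - (3/8)u + 5/4
  (-8)·L_2(u) = (8/9)u^3 + (56/9)u^2 + (56/9)u - 40/3
  (-9)·L_3(u) = -(1/8)u^3 - (5/4)u^2 - (31/8)u - 15/4
Adding term by term: (7/12)u^3 + 4u^2 + (23/12)u - 31/2

q(u) = (7/12)u^3 + 4u^2 + (23/12)u - 31/2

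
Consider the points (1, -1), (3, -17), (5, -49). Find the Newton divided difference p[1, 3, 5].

-2

p[1,3] = (-17 - (-1)) / (3 - 1) = -8
p[3,5] = (-49 - (-17)) / (5 - 3) = -16
p[1,3,5] = (-16 - (-8)) / (5 - 1) = -2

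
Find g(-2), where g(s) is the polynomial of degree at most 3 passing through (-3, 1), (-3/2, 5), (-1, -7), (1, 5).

27/2

Using Newton's divided-difference form:
g[-3,-3/2] = (5 - 1) / (-3/2 - (-3)) = 8/3
g[-3/2,-1] = (-7 - 5) / (-1 - (-3/2)) = -24
g[-1,1] = (5 - (-7)) / (1 - (-1)) = 6
g[-3,-3/2,-1] = (-24 - 8/3) / (-1 - (-3)) = -40/3
g[-3/2,-1,1] = (6 - (-24)) / (1 - (-3/2)) = 12
g[-3,-3/2,-1,1] = (12 - (-40/3)) / (1 - (-3)) = 19/3
g(-2) = 1 + (8/3)·(1) + (-40/3)·(1)·(-1/2) + (19/3)·(1)·(-1/2)·(-1) = 27/2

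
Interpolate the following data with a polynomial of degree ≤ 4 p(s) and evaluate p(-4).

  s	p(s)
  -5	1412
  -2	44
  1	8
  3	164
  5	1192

Evaluate each Lagrange basis at s = -4:
L_0(-4) = (-2)·(-5)·(-7)·(-9)/[(-3)·(-6)·(-8)·(-10)] = 7/16
L_1(-4) = (1)·(-5)·(-7)·(-9)/[(3)·(-3)·(-5)·(-7)] = 1
L_2(-4) = (1)·(-2)·(-7)·(-9)/[(6)·(3)·(-2)·(-4)] = -7/8
L_3(-4) = (1)·(-2)·(-5)·(-9)/[(8)·(5)·(2)·(-2)] = 9/16
L_4(-4) = (1)·(-2)·(-5)·(-7)/[(10)·(7)·(4)·(2)] = -1/8
Sum: 1412·(7/16) + 44·(1) + 8·(-7/8) + 164·(9/16) + 1192·(-1/8) = 598

598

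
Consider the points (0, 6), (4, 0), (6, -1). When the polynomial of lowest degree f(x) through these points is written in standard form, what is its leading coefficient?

1/6

Build the Lagrange basis polynomials:
L_0(x) = (x - 4)(x - 6) / [24] = (1/24)x^2 - (5/12)x + 1
L_1(x) = x(x - 6) / [-8] = -(1/8)x^2 + (3/4)x
L_2(x) = x(x - 4) / [12] = (1/12)x^2 - (1/3)x
f(x) = 6·L_0 + 0·L_1 + (-1)·L_2
Only the coefficient of x^2 is needed; take it from each L_i and combine:
6·(1/24) + 0·(-1/8) + (-1)·(1/12) = 1/6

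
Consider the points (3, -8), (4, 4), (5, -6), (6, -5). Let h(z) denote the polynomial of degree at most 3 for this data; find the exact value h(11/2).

-143/16

Evaluate each Lagrange basis at z = 11/2:
L_0(11/2) = (3/2)·(1/2)·(-1/2)/[(-1)·(-2)·(-3)] = 1/16
L_1(11/2) = (5/2)·(1/2)·(-1/2)/[(1)·(-1)·(-2)] = -5/16
L_2(11/2) = (5/2)·(3/2)·(-1/2)/[(2)·(1)·(-1)] = 15/16
L_3(11/2) = (5/2)·(3/2)·(1/2)/[(3)·(2)·(1)] = 5/16
Sum: (-8)·(1/16) + 4·(-5/16) + (-6)·(15/16) + (-5)·(5/16) = -143/16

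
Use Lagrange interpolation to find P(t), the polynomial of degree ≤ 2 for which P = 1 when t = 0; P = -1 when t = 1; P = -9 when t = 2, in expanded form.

P(t) = -3t^2 + t + 1

Build the Lagrange basis polynomials:
L_0(t) = (t - 1)(t - 2) / [2] = (1/2)t^2 - (3/2)t + 1
L_1(t) = t(t - 2) / [-1] = -t^2 + 2t
L_2(t) = t(t - 1) / [2] = (1/2)t^2 - (1/2)t
P(t) = 1·L_0 + (-1)·L_1 + (-9)·L_2
  1·L_0(t) = (1/2)t^2 - (3/2)t + 1
  (-1)·L_1(t) = t^2 - 2t
  (-9)·L_2(t) = -(9/2)t^2 + (9/2)t
Adding term by term: -3t^2 + t + 1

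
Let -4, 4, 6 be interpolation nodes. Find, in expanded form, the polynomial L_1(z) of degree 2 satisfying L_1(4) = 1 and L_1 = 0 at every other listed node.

L_1(z) = -(1/16)z^2 + (1/8)z + 3/2

L_1(z) = (z + 4)(z - 6) / [(8)·(-2)]
       = (z^2 - 2z - 24) / (-16)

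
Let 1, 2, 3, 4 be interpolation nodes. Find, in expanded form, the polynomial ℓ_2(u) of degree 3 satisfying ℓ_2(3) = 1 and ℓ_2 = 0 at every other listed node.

ℓ_2(u) = -(1/2)u^3 + (7/2)u^2 - 7u + 4

ℓ_2(u) = (u - 1)(u - 2)(u - 4) / [(2)·(1)·(-1)]
       = (u^3 - 7u^2 + 14u - 8) / (-2)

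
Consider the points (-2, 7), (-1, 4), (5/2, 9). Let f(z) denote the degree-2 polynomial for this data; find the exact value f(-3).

L_0(-3) = (-2)·(-11/2)/[(-1)·(-9/2)] = 22/9
L_1(-3) = (-1)·(-11/2)/[(1)·(-7/2)] = -11/7
L_2(-3) = (-1)·(-2)/[(9/2)·(7/2)] = 8/63
Sum: 7·(22/9) + 4·(-11/7) + 9·(8/63) = 754/63

754/63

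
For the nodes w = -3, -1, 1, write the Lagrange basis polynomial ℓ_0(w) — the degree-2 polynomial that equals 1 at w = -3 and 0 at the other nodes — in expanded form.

ℓ_0(w) = (1/8)w^2 - 1/8

ℓ_0(w) = (w + 1)(w - 1) / [(-2)·(-4)]
       = (w^2 - 1) / (8)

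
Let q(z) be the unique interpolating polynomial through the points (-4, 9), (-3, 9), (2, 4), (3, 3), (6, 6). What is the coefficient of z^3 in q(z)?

L_0(z) = (z + 3)(z - 2)(z - 3)(z - 6) / [420] = (1/420)z^4 - (2/105)z^3 + (1/140)z^2 + (6/35)z - 9/35
L_1(z) = (z + 4)(z - 2)(z - 3)(z - 6) / [-270] = -(1/270)z^4 + (7/270)z^3 + (4/135)z^2 - (2/5)z + 8/15
L_2(z) = (z + 4)(z + 3)(z - 3)(z - 6) / [120] = (1/120)z^4 - (1/60)z^3 - (11/40)z^2 + (3/20)z + 9/5
L_3(z) = (z + 4)(z + 3)(z - 2)(z - 6) / [-126] = -(1/126)z^4 + (1/126)z^3 + (16/63)z^2 + (2/21)z - 8/7
L_4(z) = (z + 4)(z + 3)(z - 2)(z - 3) / [1080] = (1/1080)z^4 + (1/540)z^3 - (17/1080)z^2 - (1/60)z + 1/15
q(z) = 9·L_0 + 9·L_1 + 4·L_2 + 3·L_3 + 6·L_4
Only the coefficient of z^3 is needed; take it from each L_i and combine:
9·(-2/105) + 9·(7/270) + 4·(-1/60) + 3·(1/126) + 6·(1/540) = 19/630

19/630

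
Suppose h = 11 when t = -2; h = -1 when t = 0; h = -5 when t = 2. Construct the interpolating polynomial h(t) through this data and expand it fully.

Build the Lagrange basis polynomials:
L_0(t) = t(t - 2) / [8] = (1/8)t^2 - (1/4)t
L_1(t) = (t + 2)(t - 2) / [-4] = -(1/4)t^2 + 1
L_2(t) = (t + 2)t / [8] = (1/8)t^2 + (1/4)t
h(t) = 11·L_0 + (-1)·L_1 + (-5)·L_2
  11·L_0(t) = (11/8)t^2 - (11/4)t
  (-1)·L_1(t) = (1/4)t^2 - 1
  (-5)·L_2(t) = -(5/8)t^2 - (5/4)t
Adding term by term: t^2 - 4t - 1

h(t) = t^2 - 4t - 1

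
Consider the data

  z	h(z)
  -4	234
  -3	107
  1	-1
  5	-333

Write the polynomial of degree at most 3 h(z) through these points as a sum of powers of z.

h(z) = -3z^3 + 2z^2 - 2z + 2

Build the Lagrange basis polynomials:
L_0(z) = (z + 3)(z - 1)(z - 5) / [-45] = -(1/45)z^3 + (1/15)z^2 + (13/45)z - 1/3
L_1(z) = (z + 4)(z - 1)(z - 5) / [32] = (1/32)z^3 - (1/16)z^2 - (19/32)z + 5/8
L_2(z) = (z + 4)(z + 3)(z - 5) / [-80] = -(1/80)z^3 - (1/40)z^2 + (23/80)z + 3/4
L_3(z) = (z + 4)(z + 3)(z - 1) / [288] = (1/288)z^3 + (1/48)z^2 + (5/288)z - 1/24
h(z) = 234·L_0 + 107·L_1 + (-1)·L_2 + (-333)·L_3
  234·L_0(z) = -(26/5)z^3 + (78/5)z^2 + (338/5)z - 78
  107·L_1(z) = (107/32)z^3 - (107/16)z^2 - (2033/32)z + 535/8
  (-1)·L_2(z) = (1/80)z^3 + (1/40)z^2 - (23/80)z - 3/4
  (-333)·L_3(z) = -(37/32)z^3 - (111/16)z^2 - (185/32)z + 111/8
Adding term by term: -3z^3 + 2z^2 - 2z + 2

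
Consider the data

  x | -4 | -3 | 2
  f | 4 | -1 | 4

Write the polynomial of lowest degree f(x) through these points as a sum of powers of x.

f(x) = x^2 + 2x - 4

Build the Lagrange basis polynomials:
L_0(x) = (x + 3)(x - 2) / [6] = (1/6)x^2 + (1/6)x - 1
L_1(x) = (x + 4)(x - 2) / [-5] = -(1/5)x^2 - (2/5)x + 8/5
L_2(x) = (x + 4)(x + 3) / [30] = (1/30)x^2 + (7/30)x + 2/5
f(x) = 4·L_0 + (-1)·L_1 + 4·L_2
  4·L_0(x) = (2/3)x^2 + (2/3)x - 4
  (-1)·L_1(x) = (1/5)x^2 + (2/5)x - 8/5
  4·L_2(x) = (2/15)x^2 + (14/15)x + 8/5
Adding term by term: x^2 + 2x - 4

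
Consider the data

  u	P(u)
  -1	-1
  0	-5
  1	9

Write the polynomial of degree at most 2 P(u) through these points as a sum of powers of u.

P(u) = 9u^2 + 5u - 5

Newton's divided differences:
P[-1,0] = (-5 - (-1)) / (0 - (-1)) = -4
P[0,1] = (9 - (-5)) / (1 - 0) = 14
P[-1,0,1] = (14 - (-4)) / (1 - (-1)) = 9
P(u) = -1 + (-4)·(u + 1) + 9·(u + 1)u
Expanding: P(u) = 9u^2 + 5u - 5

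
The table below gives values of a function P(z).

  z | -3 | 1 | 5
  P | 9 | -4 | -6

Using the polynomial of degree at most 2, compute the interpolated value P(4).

-209/32

L_0(4) = (3)·(-1)/[(-4)·(-8)] = -3/32
L_1(4) = (7)·(-1)/[(4)·(-4)] = 7/16
L_2(4) = (7)·(3)/[(8)·(4)] = 21/32
Sum: 9·(-3/32) + (-4)·(7/16) + (-6)·(21/32) = -209/32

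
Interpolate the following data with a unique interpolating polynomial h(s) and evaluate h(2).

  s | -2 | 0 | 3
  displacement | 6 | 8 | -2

L_0(2) = (2)·(-1)/[(-2)·(-5)] = -1/5
L_1(2) = (4)·(-1)/[(2)·(-3)] = 2/3
L_2(2) = (4)·(2)/[(5)·(3)] = 8/15
Sum: 6·(-1/5) + 8·(2/3) + (-2)·(8/15) = 46/15

46/15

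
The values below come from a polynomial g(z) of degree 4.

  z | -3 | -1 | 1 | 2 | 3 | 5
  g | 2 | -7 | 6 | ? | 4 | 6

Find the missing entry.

7

The 5 known values determine g uniquely (degree ≤ 4).
Evaluate each Lagrange basis at z = 2:
L_0(2) = (3)·(1)·(-1)·(-3)/[(-2)·(-4)·(-6)·(-8)] = 3/128
L_1(2) = (5)·(1)·(-1)·(-3)/[(2)·(-2)·(-4)·(-6)] = -5/32
L_2(2) = (5)·(3)·(-1)·(-3)/[(4)·(2)·(-2)·(-4)] = 45/64
L_3(2) = (5)·(3)·(1)·(-3)/[(6)·(4)·(2)·(-2)] = 15/32
L_4(2) = (5)·(3)·(1)·(-1)/[(8)·(6)·(4)·(2)] = -5/128
Sum: 2·(3/128) + (-7)·(-5/32) + 6·(45/64) + 4·(15/32) + 6·(-5/128) = 7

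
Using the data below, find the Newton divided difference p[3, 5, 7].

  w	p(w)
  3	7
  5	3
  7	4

p[3,5] = (3 - 7) / (5 - 3) = -2
p[5,7] = (4 - 3) / (7 - 5) = 1/2
p[3,5,7] = (1/2 - (-2)) / (7 - 3) = 5/8

5/8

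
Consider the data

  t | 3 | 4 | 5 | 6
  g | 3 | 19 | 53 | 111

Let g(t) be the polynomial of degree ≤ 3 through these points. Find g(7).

Evaluate each Lagrange basis at t = 7:
L_0(7) = (3)·(2)·(1)/[(-1)·(-2)·(-3)] = -1
L_1(7) = (4)·(2)·(1)/[(1)·(-1)·(-2)] = 4
L_2(7) = (4)·(3)·(1)/[(2)·(1)·(-1)] = -6
L_3(7) = (4)·(3)·(2)/[(3)·(2)·(1)] = 4
Sum: 3·(-1) + 19·(4) + 53·(-6) + 111·(4) = 199

199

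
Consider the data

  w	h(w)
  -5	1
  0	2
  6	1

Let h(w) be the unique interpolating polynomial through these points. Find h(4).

L_0(4) = (4)·(-2)/[(-5)·(-11)] = -8/55
L_1(4) = (9)·(-2)/[(5)·(-6)] = 3/5
L_2(4) = (9)·(4)/[(11)·(6)] = 6/11
Sum: 1·(-8/55) + 2·(3/5) + 1·(6/11) = 8/5

8/5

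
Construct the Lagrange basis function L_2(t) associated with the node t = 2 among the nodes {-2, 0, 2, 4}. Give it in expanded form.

L_2(t) = -(1/16)t^3 + (1/8)t^2 + (1/2)t

L_2(t) = (t + 2)t(t - 4) / [(4)·(2)·(-2)]
       = (t^3 - 2t^2 - 8t) / (-16)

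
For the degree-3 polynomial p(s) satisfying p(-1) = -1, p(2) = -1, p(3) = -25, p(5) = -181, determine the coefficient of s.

4

L_0(s) = (s - 2)(s - 3)(s - 5) / [-72] = -(1/72)s^3 + (5/36)s^2 - (31/72)s + 5/12
L_1(s) = (s + 1)(s - 3)(s - 5) / [9] = (1/9)s^3 - (7/9)s^2 + (7/9)s + 5/3
L_2(s) = (s + 1)(s - 2)(s - 5) / [-8] = -(1/8)s^3 + (3/4)s^2 - (3/8)s - 5/4
L_3(s) = (s + 1)(s - 2)(s - 3) / [36] = (1/36)s^3 - (1/9)s^2 + (1/36)s + 1/6
p(s) = (-1)·L_0 + (-1)·L_1 + (-25)·L_2 + (-181)·L_3
Only the coefficient of s is needed; take it from each L_i and combine:
(-1)·(-31/72) + (-1)·(7/9) + (-25)·(-3/8) + (-181)·(1/36) = 4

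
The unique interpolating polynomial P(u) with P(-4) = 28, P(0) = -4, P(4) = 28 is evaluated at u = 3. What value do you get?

14

Using Newton's divided-difference form:
P[-4,0] = (-4 - 28) / (0 - (-4)) = -8
P[0,4] = (28 - (-4)) / (4 - 0) = 8
P[-4,0,4] = (8 - (-8)) / (4 - (-4)) = 2
P(3) = 28 + (-8)·(7) + 2·(7)·(3) = 14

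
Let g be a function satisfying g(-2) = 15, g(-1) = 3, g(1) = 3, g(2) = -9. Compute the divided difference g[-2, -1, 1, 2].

-2

g[-2,-1] = (3 - 15) / (-1 - (-2)) = -12
g[-1,1] = (3 - 3) / (1 - (-1)) = 0
g[1,2] = (-9 - 3) / (2 - 1) = -12
g[-2,-1,1] = (0 - (-12)) / (1 - (-2)) = 4
g[-1,1,2] = (-12 - 0) / (2 - (-1)) = -4
g[-2,-1,1,2] = (-4 - 4) / (2 - (-2)) = -2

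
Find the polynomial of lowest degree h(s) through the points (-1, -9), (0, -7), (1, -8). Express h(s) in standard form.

Build the Lagrange basis polynomials:
L_0(s) = s(s - 1) / [2] = (1/2)s^2 - (1/2)s
L_1(s) = (s + 1)(s - 1) / [-1] = -s^2 + 1
L_2(s) = (s + 1)s / [2] = (1/2)s^2 + (1/2)s
h(s) = (-9)·L_0 + (-7)·L_1 + (-8)·L_2
  (-9)·L_0(s) = -(9/2)s^2 + (9/2)s
  (-7)·L_1(s) = 7s^2 - 7
  (-8)·L_2(s) = -4s^2 - 4s
Adding term by term: -(3/2)s^2 + (1/2)s - 7

h(s) = -(3/2)s^2 + (1/2)s - 7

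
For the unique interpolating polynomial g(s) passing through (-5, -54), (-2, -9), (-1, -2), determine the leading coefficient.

Build the Lagrange basis polynomials:
L_0(s) = (s + 2)(s + 1) / [12] = (1/12)s^2 + (1/4)s + 1/6
L_1(s) = (s + 5)(s + 1) / [-3] = -(1/3)s^2 - 2s - 5/3
L_2(s) = (s + 5)(s + 2) / [4] = (1/4)s^2 + (7/4)s + 5/2
g(s) = (-54)·L_0 + (-9)·L_1 + (-2)·L_2
Only the coefficient of s^2 is needed; take it from each L_i and combine:
(-54)·(1/12) + (-9)·(-1/3) + (-2)·(1/4) = -2

-2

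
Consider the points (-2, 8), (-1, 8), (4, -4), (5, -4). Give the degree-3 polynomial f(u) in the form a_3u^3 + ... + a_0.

L_0(u) = (u + 1)(u - 4)(u - 5) / [-42] = -(1/42)u^3 + (4/21)u^2 - (11/42)u - 10/21
L_1(u) = (u + 2)(u - 4)(u - 5) / [30] = (1/30)u^3 - (7/30)u^2 + (1/15)u + 4/3
L_2(u) = (u + 2)(u + 1)(u - 5) / [-30] = -(1/30)u^3 + (1/15)u^2 + (13/30)u + 1/3
L_3(u) = (u + 2)(u + 1)(u - 4) / [42] = (1/42)u^3 - (1/42)u^2 - (5/21)u - 4/21
f(u) = 8·L_0 + 8·L_1 + (-4)·L_2 + (-4)·L_3
  8·L_0(u) = -(4/21)u^3 + (32/21)u^2 - (44/21)u - 80/21
  8·L_1(u) = (4/15)u^3 - (28/15)u^2 + (8/15)u + 32/3
  (-4)·L_2(u) = (2/15)u^3 - (4/15)u^2 - (26/15)u - 4/3
  (-4)·L_3(u) = -(2/21)u^3 + (2/21)u^2 + (20/21)u + 16/21
Adding term by term: (4/35)u^3 - (18/35)u^2 - (82/35)u + 44/7

f(u) = (4/35)u^3 - (18/35)u^2 - (82/35)u + 44/7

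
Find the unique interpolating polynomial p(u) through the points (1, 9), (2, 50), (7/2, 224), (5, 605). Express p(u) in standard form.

p(u) = 4u^3 + 4u^2 + u

Build the Lagrange basis polynomials:
L_0(u) = (u - 2)(u - 7/2)(u - 5) / [-10] = -(1/10)u^3 + (21/20)u^2 - (69/20)u + 7/2
L_1(u) = (u - 1)(u - 7/2)(u - 5) / [9/2] = (2/9)u^3 - (19/9)u^2 + (52/9)u - 35/9
L_2(u) = (u - 1)(u - 2)(u - 5) / [-45/8] = -(8/45)u^3 + (64/45)u^2 - (136/45)u + 16/9
L_3(u) = (u - 1)(u - 2)(u - 7/2) / [18] = (1/18)u^3 - (13/36)u^2 + (25/36)u - 7/18
p(u) = 9·L_0 + 50·L_1 + 224·L_2 + 605·L_3
  9·L_0(u) = -(9/10)u^3 + (189/20)u^2 - (621/20)u + 63/2
  50·L_1(u) = (100/9)u^3 - (950/9)u^2 + (2600/9)u - 1750/9
  224·L_2(u) = -(1792/45)u^3 + (14336/45)u^2 - (30464/45)u + 3584/9
  605·L_3(u) = (605/18)u^3 - (7865/36)u^2 + (15125/36)u - 4235/18
Adding term by term: 4u^3 + 4u^2 + u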